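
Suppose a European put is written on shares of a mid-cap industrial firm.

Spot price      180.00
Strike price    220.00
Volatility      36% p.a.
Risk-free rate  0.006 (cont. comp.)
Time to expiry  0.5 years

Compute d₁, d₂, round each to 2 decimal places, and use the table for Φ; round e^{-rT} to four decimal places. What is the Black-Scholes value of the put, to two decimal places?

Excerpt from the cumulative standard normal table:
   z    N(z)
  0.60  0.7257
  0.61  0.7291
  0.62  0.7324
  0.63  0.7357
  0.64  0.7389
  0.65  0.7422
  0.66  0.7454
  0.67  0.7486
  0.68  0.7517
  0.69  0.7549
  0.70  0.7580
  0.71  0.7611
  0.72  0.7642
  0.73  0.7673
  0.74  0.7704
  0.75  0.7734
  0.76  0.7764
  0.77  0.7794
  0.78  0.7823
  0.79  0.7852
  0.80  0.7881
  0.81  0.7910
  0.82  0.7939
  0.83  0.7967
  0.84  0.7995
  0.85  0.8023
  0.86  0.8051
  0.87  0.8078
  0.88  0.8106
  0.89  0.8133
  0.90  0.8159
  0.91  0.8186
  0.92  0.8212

σ√T = 0.36·√0.5 = 0.2546
ln(S/K) + (r + σ²/2)T = ln(180/220) + (0.006 + 0.36²/2)·0.5 = -0.2007 + 0.0354 = -0.1653
d₁ = -0.1653 / 0.2546 = -0.6492 which rounds to -0.65
d₂ = d₁ − σ√T = -0.6492 − 0.2546 = -0.9038 which rounds to -0.90
exp(−rT) = exp(−0.006·0.5) = 0.9970
P = 220·0.9970·N(0.90) − 180·N(0.65) = 220·0.9970·0.8159 − 180·0.7422 = 178.9595 − 133.5960 = 45.3635

45.36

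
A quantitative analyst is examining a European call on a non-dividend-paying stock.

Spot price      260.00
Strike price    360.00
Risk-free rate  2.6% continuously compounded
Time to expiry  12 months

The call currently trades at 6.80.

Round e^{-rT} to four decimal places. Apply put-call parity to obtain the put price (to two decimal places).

exp(−rT) = exp(−0.026·1) = 0.9743
Put-call parity: C − P = S − K·e^(−rT) = 260 − 360·0.9743 = 260 − 350.7480 = -90.7480
P = C − (C − P) = 6.80 − (-90.7480) = 97.5480

97.55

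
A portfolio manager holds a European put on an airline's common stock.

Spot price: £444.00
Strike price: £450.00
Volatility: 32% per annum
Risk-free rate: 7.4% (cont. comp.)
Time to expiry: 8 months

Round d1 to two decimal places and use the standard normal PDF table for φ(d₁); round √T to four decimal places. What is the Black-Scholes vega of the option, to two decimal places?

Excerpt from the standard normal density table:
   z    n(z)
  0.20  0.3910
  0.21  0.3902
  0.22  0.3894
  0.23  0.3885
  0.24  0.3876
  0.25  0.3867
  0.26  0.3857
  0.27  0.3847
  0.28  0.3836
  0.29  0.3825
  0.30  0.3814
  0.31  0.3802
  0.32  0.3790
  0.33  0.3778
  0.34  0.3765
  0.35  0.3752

139.46

σ√T = 0.32·√0.6667 = 0.2613
ln(S/K) + (r + σ²/2)T = ln(444/450) + (0.074 + 0.32²/2)·0.6667 = -0.0134 + 0.0835 = 0.0700
d₁ = 0.0700 / 0.2613 = 0.2681 → 0.27
√T = √0.6667 = 0.8165
φ(d₁) = φ(0.27) = 0.3847
vega = S·φ(d₁)·√T = 444·0.3847·0.8165 = 139.4638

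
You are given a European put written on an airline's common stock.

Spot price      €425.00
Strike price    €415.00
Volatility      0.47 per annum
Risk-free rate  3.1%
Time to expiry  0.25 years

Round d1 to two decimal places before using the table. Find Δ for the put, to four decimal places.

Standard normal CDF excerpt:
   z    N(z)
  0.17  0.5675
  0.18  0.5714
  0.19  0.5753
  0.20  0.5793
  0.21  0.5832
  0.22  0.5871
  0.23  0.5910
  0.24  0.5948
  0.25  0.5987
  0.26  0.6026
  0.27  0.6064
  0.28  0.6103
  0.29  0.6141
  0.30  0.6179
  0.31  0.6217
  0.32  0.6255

T = 0.25;  σ√T = 0.2350
ln(S/K) + (r + σ²/2)T = ln(425/415) + (0.031 + 0.47²/2)·0.25 = 0.0238 + 0.0354 = 0.0592
d₁ = 0.0592 / 0.2350 = 0.2518 ≈ 0.25
N(d₁) = N(0.25) = 0.5987
Δ_put = N(d₁) − 1 = 0.5987 − 1 = -0.4013

-0.4013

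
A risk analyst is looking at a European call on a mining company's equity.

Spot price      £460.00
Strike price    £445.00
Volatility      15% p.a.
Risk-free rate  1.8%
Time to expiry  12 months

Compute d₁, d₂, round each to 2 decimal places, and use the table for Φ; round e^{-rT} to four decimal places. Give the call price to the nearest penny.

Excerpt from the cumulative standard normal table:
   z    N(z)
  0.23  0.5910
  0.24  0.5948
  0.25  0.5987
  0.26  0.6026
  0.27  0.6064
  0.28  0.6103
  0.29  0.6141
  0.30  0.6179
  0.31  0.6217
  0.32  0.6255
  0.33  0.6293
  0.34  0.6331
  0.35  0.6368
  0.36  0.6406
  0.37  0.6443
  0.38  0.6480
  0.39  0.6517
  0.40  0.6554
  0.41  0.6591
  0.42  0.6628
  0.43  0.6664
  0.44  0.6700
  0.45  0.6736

σ√T = 0.15·√1 = 0.1500
d₁ = [ln(460/445) + (0.018 + 0.15²/2)·1] / 0.1500 = [0.0332 + 0.0292] / 0.1500 = 0.4160 which rounds to 0.42
d₂ = d₁ − σ√T = 0.4160 − 0.1500 = 0.2660 which rounds to 0.27
exp(−rT) = exp(−0.018·1) = 0.9822
C = 460·N(0.42) − 445·0.9822·N(0.27) = 460·0.6628 − 445·0.9822·0.6064 = 304.8880 − 265.0447 = 39.8433

£39.84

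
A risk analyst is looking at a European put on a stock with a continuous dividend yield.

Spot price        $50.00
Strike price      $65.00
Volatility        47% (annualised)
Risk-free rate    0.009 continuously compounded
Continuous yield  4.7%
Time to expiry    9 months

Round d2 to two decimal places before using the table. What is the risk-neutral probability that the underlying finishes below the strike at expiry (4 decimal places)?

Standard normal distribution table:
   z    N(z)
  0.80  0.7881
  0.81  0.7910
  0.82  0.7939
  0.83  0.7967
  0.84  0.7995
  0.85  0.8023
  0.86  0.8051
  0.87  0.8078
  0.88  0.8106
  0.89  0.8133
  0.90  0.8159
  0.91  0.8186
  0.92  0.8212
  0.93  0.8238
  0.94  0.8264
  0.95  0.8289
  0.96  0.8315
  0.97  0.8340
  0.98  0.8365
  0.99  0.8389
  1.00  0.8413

σ√T = 0.47 × 0.8660 = 0.4070
d₁ = [ln(50/65) + (0.009 − 0.047 + 0.47²/2)·0.75] / 0.4070 = [-0.2624 + 0.0543] / 0.4070 = -0.5111 ⇒ -0.51
d₂ = d₁ − σ√T = -0.5111 − 0.4070 = -0.9181 ⇒ -0.92
Risk-neutral Pr[S_T < K] = N(−d₂) = N(0.92) = 0.8212

0.8212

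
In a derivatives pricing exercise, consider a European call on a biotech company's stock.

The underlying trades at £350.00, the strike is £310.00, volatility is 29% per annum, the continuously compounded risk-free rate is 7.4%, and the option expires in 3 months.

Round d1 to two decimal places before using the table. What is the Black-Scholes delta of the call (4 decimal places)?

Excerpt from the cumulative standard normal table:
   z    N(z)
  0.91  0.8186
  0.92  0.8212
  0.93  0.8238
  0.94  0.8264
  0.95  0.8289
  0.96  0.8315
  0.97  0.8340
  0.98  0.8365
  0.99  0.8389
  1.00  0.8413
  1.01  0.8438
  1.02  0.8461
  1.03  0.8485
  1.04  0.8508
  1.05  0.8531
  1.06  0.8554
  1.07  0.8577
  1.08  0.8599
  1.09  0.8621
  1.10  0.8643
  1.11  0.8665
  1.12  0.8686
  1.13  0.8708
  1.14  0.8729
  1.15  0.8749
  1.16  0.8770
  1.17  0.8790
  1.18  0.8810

σ√T = 0.29 × 0.5000 = 0.1450
ln(S/K) + (r + σ²/2)T = ln(350/310) + (0.074 + 0.29²/2)·0.25 = 0.1214 + 0.0290 = 0.1504
d₁ = 0.1504 / 0.1450 = 1.0371 → 1.04
N(d₁) = N(1.04) = 0.8508
Δ_call = N(d₁) = 0.8508

0.8508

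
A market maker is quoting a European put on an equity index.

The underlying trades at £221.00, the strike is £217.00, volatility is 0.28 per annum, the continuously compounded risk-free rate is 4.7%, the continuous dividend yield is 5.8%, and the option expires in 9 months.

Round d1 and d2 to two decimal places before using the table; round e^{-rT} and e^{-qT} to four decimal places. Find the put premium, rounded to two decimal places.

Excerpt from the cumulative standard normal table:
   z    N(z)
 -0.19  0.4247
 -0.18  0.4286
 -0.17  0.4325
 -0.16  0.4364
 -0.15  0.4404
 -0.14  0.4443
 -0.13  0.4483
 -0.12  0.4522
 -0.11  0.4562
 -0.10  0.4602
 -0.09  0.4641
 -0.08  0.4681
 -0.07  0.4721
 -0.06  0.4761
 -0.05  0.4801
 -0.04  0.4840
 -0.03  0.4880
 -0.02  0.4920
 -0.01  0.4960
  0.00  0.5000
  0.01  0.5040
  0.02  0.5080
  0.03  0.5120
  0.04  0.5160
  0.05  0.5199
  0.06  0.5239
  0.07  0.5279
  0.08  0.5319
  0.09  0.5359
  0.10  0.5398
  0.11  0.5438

T = 0.75;  σ√T = 0.2425
d₁ = [ln(221/217) + (0.047 − 0.058 + ½·0.28²)·0.75] / (σ√T) = (0.0183 + 0.0212) / 0.2425 = 0.1625 → 0.16
d₂ = 0.1625 − 0.2425 = -0.0799 → -0.08
exp(−qT) = exp(−0.058·0.75) = 0.9574;  exp(−rT) = exp(−0.047·0.75) = 0.9654
P = 217·0.9654·N(0.08) − 221·0.9574·N(-0.16) = 217·0.9654·0.5319 − 221·0.9574·0.4364 = 111.4287 − 92.3359 = 19.0928

£19.09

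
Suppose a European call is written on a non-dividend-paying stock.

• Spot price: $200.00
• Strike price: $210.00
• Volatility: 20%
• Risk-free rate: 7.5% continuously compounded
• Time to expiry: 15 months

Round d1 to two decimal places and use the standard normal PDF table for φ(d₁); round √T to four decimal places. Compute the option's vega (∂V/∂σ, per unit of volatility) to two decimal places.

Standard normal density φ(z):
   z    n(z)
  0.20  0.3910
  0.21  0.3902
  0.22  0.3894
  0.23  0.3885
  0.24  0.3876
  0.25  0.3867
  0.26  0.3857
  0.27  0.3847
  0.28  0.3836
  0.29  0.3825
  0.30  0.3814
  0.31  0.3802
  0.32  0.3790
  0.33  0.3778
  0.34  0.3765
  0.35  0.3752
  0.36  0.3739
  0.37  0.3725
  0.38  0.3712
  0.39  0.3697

85.01

σ√T = 0.2 × 1.1180 = 0.2236
d₁ = [ln(200/210) + (0.075 + 0.2²/2)·1.25] / 0.2236 = [-0.0488 + 0.1187] / 0.2236 = 0.3129 ⇒ 0.31
√T = √1.25 = 1.1180
φ(d₁) = φ(0.31) = 0.3802
vega = S·φ(d₁)·√T = 200·0.3802·1.1180 = 85.0127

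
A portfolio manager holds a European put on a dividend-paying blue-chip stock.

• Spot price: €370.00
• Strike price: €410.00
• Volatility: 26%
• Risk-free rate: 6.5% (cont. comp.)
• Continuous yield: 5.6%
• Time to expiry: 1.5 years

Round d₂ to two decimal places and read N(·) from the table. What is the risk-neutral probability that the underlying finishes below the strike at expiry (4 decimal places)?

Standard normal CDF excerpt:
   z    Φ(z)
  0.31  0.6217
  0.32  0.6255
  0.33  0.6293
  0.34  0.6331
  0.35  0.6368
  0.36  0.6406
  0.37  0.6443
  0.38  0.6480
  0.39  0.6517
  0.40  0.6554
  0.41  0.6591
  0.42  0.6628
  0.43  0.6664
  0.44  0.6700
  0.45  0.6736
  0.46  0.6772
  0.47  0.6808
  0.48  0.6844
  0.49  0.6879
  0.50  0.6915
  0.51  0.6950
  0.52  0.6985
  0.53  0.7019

T = 1.5;  σ√T = 0.3184
ln(S/K) + (r − q + σ²/2)T = ln(370/410) + (0.065 − 0.056 + 0.26²/2)·1.5 = -0.1027 + 0.0642 = -0.0385
d₁ = -0.0385 / 0.3184 = -0.1208 → -0.12
d₂ = d₁ − σ√T = -0.1208 − 0.3184 = -0.4392 → -0.44
Pr(exercise) under Q = N(−d₂) = N(0.44) = 0.6700

0.6700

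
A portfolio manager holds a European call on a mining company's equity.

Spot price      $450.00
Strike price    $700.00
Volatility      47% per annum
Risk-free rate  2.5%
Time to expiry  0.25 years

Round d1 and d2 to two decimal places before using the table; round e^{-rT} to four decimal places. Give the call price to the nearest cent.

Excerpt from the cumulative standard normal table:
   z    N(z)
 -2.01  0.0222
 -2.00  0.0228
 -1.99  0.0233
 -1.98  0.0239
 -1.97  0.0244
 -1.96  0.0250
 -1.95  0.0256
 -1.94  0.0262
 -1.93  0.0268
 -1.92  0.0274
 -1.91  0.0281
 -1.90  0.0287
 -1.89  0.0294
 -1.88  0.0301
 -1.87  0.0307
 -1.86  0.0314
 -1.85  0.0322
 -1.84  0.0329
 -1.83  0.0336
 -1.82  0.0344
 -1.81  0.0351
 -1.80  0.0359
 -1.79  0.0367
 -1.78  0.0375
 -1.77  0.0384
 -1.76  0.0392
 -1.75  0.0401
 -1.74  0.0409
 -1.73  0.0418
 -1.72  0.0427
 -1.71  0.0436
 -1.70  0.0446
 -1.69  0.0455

σ√T = 0.47 × 0.5000 = 0.2350
ln(S/K) + (r + σ²/2)T = ln(450/700) + (0.025 + 0.47²/2)·0.25 = -0.4418 + 0.0339 = -0.4080
d₁ = -0.4080 / 0.2350 = -1.7360 which rounds to -1.74
d₂ = d₁ − σ√T = -1.7360 − 0.2350 = -1.9710 which rounds to -1.97
e^(−rT) = e^(−0.025·0.25) = 0.9938
C = 450·N(-1.74) − 700·0.9938·N(-1.97) = 450·0.0409 − 700·0.9938·0.0244 = 18.4050 − 16.9741 = 1.4309

$1.43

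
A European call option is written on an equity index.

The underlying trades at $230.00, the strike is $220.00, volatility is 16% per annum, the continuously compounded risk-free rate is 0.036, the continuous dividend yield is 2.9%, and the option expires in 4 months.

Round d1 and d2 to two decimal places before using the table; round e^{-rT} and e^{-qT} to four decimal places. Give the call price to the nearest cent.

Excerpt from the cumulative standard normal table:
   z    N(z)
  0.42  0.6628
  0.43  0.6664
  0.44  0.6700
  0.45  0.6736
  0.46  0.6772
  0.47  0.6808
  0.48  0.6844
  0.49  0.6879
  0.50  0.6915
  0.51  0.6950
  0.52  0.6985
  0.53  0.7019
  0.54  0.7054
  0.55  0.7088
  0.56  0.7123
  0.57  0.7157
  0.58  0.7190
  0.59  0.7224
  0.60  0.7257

$14.25

T = 0.3333;  σ√T = 0.0924
d₁ = [ln(230/220) + (0.036 − 0.029 + 0.16²/2)·0.3333] / 0.0924 = [0.0445 + 0.0066] / 0.0924 = 0.5527 ≈ 0.55
d₂ = d₁ − σ√T = 0.5527 − 0.0924 = 0.4603 ≈ 0.46
exp(−qT) = exp(−0.029·0.3333) = 0.9904;  exp(−rT) = exp(−0.036·0.3333) = 0.9881
N(d₁) = N(0.55) = 0.7088;  N(d₂) = N(0.46) = 0.6772
C = 230·0.9904·0.7088 − 220·0.9881·0.6772 = 161.4590 − 147.2111 = 14.2479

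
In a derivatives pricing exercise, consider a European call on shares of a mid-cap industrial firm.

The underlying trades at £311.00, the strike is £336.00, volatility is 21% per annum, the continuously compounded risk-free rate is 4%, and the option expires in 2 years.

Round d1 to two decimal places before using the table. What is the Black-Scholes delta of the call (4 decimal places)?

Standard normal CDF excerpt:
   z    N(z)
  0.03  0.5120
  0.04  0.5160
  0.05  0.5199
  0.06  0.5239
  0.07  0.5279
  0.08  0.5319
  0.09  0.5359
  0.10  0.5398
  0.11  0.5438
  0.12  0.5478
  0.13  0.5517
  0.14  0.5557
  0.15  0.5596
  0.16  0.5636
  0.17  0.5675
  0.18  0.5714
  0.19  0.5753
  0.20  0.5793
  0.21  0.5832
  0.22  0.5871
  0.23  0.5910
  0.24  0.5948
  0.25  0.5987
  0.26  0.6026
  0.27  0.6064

0.5636

T = 2;  σ√T = 0.2970
ln(S/K) + (r + σ²/2)T = ln(311/336) + (0.04 + 0.21²/2)·2 = -0.0773 + 0.1241 = 0.0468
d₁ = 0.0468 / 0.2970 = 0.1575 which rounds to 0.16
N(d₁) = N(0.16) = 0.5636
Δ_call = N(d₁) = 0.5636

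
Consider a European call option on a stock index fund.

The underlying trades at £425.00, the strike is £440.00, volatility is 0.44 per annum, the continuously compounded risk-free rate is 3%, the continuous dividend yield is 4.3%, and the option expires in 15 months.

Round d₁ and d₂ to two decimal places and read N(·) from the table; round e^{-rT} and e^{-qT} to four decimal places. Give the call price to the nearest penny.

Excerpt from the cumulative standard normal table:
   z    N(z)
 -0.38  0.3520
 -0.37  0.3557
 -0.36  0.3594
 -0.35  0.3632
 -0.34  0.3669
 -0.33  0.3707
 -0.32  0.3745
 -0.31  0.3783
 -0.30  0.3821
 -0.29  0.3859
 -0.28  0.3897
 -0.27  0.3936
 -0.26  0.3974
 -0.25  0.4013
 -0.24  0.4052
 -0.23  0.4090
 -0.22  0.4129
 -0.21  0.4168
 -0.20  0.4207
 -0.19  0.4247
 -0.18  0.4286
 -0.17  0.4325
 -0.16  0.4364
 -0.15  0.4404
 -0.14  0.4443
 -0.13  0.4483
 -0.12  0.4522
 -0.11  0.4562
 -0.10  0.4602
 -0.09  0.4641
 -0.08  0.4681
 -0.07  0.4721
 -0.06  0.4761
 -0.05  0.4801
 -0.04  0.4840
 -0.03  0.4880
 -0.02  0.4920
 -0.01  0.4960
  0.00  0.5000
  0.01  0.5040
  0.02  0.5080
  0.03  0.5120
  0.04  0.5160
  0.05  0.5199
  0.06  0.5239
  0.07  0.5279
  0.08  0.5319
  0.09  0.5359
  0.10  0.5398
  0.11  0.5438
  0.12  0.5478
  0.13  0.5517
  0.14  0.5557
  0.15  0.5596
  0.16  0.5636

£69.89

σ√T = 0.44·√1.25 = 0.4919
d₁ = [ln(425/440) + (0.03 − 0.043 + ½·0.44²)·1.25] / (σ√T) = (-0.0347 + 0.1047) / 0.4919 = 0.1424 which rounds to 0.14
d₂ = 0.1424 − 0.4919 = -0.3495 which rounds to -0.35
exp(−qT) = exp(−0.043·1.25) = 0.9477;  exp(−rT) = exp(−0.03·1.25) = 0.9632
N(d₁) = N(0.14) = 0.5557;  N(d₂) = N(-0.35) = 0.3632
C = 425·0.9477·0.5557 − 440·0.9632·0.3632 = 223.8207 − 153.9271 = 69.8936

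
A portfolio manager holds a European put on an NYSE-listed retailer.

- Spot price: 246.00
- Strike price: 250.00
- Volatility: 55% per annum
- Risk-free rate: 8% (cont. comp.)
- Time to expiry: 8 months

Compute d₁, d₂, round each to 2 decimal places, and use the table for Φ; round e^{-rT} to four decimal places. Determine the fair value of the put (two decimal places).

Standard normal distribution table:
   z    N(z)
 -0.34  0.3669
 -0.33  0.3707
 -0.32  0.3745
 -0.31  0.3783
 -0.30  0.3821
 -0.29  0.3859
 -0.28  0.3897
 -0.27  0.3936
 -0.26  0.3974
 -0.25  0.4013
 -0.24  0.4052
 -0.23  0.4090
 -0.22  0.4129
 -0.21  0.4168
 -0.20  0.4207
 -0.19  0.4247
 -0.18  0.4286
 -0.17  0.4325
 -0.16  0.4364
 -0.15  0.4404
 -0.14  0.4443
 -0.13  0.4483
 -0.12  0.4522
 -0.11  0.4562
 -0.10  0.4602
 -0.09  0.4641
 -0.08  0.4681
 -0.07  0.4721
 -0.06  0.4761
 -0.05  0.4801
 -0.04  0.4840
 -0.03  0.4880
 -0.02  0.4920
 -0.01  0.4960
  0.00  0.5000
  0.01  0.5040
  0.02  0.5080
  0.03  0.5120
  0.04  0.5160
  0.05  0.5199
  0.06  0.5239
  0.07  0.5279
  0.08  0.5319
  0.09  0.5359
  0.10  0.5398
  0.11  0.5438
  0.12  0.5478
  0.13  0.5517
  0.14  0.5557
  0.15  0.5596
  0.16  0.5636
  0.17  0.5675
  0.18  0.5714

38.65

σ√T = 0.55·√0.6667 = 0.4491
ln(S/K) + (r + σ²/2)T = ln(246/250) + (0.08 + 0.55²/2)·0.6667 = -0.0161 + 0.1542 = 0.1380
d₁ = 0.1380 / 0.4491 = 0.3074 which rounds to 0.31
d₂ = d₁ − σ√T = 0.3074 − 0.4491 = -0.1417 which rounds to -0.14
exp(−rT) = exp(−0.08·0.6667) = 0.9481
P = 250·0.9481·N(0.14) − 246·N(-0.31) = 250·0.9481·0.5557 − 246·0.3783 = 131.7148 − 93.0618 = 38.6530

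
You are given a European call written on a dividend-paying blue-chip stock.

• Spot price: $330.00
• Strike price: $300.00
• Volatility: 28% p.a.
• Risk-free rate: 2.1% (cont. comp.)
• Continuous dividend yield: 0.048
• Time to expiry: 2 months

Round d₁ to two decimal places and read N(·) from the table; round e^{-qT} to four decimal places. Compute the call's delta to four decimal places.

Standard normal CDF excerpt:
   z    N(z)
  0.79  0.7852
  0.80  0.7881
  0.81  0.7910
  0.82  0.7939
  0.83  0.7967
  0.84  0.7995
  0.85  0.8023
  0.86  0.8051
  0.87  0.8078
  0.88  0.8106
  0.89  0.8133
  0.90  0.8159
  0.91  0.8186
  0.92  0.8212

0.7959

σ√T = 0.28 × 0.4082 = 0.1143
d₁ = [ln(330/300) + (0.021 − 0.048 + ½·0.28²)·0.1667] / (σ√T) = (0.0953 + 0.0020) / 0.1143 = 0.8516 ⇒ 0.85
N(d₁) = N(0.85) = 0.8023
Δ_call = exp(−qT)·N(d₁) = 0.9920·0.8023 = 0.7959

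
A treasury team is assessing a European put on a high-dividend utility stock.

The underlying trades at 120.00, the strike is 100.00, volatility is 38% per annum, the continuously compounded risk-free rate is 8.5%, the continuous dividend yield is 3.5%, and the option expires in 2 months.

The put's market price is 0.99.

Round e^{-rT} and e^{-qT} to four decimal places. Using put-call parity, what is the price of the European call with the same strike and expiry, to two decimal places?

e^(−qT) = e^(−0.035·0.1667) = 0.9942;  e^(−rT) = e^(−0.085·0.1667) = 0.9859
Put-call parity: C − P = S·e^(−qT) − K·e^(−rT) = 120·0.9942 − 100·0.9859 = 119.3040 − 98.5900 = 20.7140
C = P + (C − P) = 0.99 + (20.7140) = 21.7040

21.70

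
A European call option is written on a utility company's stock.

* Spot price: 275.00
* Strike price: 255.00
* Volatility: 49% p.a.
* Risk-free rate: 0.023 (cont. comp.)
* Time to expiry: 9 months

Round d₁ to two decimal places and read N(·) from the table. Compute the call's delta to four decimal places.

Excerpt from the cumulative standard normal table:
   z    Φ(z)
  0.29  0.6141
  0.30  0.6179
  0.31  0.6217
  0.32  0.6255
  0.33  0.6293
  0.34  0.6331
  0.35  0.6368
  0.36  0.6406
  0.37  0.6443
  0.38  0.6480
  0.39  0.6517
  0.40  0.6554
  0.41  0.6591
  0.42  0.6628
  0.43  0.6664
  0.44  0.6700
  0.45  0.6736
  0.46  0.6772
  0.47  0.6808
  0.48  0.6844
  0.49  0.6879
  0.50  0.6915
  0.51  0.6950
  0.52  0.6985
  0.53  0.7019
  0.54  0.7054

σ√T = 0.49·√0.75 = 0.4244
ln(S/K) + (r + σ²/2)T = ln(275/255) + (0.023 + 0.49²/2)·0.75 = 0.0755 + 0.1073 = 0.1828
d₁ = 0.1828 / 0.4244 = 0.4308 which rounds to 0.43
N(d₁) = N(0.43) = 0.6664
Δ_call = N(d₁) = 0.6664

0.6664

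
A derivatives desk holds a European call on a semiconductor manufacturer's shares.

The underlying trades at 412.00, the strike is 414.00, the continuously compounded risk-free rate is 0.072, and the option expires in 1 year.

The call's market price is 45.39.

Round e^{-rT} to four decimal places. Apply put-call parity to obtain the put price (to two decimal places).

18.62

exp(−rT) = exp(−0.072·1) = 0.9305
Put-call parity: C − P = S − K·e^(−rT) = 412 − 414·0.9305 = 412 − 385.2270 = 26.7730
P = C − (C − P) = 45.39 − (26.7730) = 18.6170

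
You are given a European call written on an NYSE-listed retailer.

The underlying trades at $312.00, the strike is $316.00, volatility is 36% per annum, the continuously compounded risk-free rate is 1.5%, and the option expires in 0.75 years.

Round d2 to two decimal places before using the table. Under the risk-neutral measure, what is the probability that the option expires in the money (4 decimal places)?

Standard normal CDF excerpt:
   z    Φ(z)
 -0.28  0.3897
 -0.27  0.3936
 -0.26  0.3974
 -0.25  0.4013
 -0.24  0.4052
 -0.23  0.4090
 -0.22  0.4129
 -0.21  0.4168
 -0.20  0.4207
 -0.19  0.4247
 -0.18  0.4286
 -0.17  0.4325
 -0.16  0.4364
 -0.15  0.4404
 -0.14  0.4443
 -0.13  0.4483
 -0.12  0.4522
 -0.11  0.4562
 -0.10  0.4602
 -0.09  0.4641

T = 0.75;  σ√T = 0.3118
d₁ = [ln(312/316) + (0.015 + 0.36²/2)·0.75] / 0.3118 = [-0.0127 + 0.0599] / 0.3118 = 0.1511 ⇒ 0.15
d₂ = d₁ − σ√T = 0.1511 − 0.3118 = -0.1607 ⇒ -0.16
Pr(exercise) under Q = N(d₂) = 0.4364

0.4364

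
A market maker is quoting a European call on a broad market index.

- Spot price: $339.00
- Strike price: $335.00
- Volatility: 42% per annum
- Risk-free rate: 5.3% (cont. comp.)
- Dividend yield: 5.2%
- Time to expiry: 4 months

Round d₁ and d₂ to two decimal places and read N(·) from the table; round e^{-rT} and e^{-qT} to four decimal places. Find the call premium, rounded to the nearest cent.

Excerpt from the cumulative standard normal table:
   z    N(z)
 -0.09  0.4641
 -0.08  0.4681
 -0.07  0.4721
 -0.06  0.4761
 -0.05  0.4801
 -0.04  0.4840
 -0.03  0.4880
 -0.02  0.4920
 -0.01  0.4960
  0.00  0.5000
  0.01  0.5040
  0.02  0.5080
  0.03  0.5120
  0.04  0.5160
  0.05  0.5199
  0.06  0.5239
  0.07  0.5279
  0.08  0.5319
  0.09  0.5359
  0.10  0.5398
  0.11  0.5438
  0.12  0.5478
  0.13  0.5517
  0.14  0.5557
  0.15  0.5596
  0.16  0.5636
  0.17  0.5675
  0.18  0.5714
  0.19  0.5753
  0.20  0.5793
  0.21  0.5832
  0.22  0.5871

σ√T = 0.42 × 0.5774 = 0.2425
d₁ = [ln(339/335) + (0.053 − 0.052 + ½·0.42²)·0.3333] / (σ√T) = (0.0119 + 0.0297) / 0.2425 = 0.1716 → 0.17
d₂ = 0.1716 − 0.2425 = -0.0709 → -0.07
e^(−qT) = e^(−0.052·0.3333) = 0.9828;  e^(−rT) = e^(−0.053·0.3333) = 0.9825
N(d₁) = N(0.17) = 0.5675;  N(d₂) = N(-0.07) = 0.4721
C = 339·0.9828·0.5675 − 335·0.9825·0.4721 = 189.0735 − 155.3858 = 33.6877

$33.69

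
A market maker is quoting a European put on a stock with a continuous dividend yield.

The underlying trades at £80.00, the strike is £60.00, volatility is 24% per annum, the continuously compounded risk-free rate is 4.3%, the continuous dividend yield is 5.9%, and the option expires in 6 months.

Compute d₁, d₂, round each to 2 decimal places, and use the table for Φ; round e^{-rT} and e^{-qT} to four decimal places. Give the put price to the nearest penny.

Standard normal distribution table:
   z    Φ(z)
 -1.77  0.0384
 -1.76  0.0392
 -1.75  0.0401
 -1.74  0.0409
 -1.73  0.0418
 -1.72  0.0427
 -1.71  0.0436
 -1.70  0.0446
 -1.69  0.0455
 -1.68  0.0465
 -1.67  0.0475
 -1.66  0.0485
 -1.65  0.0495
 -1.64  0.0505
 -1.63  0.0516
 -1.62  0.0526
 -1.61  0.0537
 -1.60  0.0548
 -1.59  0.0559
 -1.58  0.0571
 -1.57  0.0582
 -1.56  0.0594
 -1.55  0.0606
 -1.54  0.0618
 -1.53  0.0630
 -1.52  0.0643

σ√T = 0.24·√0.5 = 0.1697
ln(S/K) + (r − q + σ²/2)T = ln(80/60) + (0.043 − 0.059 + 0.24²/2)·0.5 = 0.2877 + 0.0064 = 0.2941
d₁ = 0.2941 / 0.1697 = 1.7329 ⇒ 1.73
d₂ = d₁ − σ√T = 1.7329 − 0.1697 = 1.5632 ⇒ 1.56
exp(−qT) = exp(−0.059·0.5) = 0.9709;  exp(−rT) = exp(−0.043·0.5) = 0.9787
P = 60·0.9787·N(-1.56) − 80·0.9709·N(-1.73) = 60·0.9787·0.0594 − 80·0.9709·0.0418 = 3.4881 − 3.2467 = 0.2414

£0.24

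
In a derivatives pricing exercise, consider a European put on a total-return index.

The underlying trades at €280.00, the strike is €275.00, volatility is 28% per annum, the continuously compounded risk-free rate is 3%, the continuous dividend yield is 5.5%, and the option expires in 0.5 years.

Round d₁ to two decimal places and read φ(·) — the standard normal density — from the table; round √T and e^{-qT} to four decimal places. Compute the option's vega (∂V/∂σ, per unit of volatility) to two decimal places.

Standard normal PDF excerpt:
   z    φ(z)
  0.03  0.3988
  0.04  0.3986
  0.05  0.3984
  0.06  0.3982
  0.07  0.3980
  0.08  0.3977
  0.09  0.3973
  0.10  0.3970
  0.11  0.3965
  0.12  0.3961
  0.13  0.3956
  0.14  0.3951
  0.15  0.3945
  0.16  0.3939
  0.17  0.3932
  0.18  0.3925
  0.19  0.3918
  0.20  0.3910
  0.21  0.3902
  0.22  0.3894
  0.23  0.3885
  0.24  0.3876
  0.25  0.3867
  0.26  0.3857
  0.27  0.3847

T = 0.5;  σ√T = 0.1980
d₁ = [ln(280/275) + (0.03 − 0.055 + 0.28²/2)·0.5] / 0.1980 = [0.0180 + 0.0071] / 0.1980 = 0.1269 → 0.13
√T = √0.5 = 0.7071
φ(d₁) = φ(0.13) = 0.3956
e^(−qT) = e^(−0.055·0.5) = 0.9729
vega = S·e^(−qT)·φ(d₁)·√T = 280·0.9729·0.3956·0.7071 = 76.2015

76.20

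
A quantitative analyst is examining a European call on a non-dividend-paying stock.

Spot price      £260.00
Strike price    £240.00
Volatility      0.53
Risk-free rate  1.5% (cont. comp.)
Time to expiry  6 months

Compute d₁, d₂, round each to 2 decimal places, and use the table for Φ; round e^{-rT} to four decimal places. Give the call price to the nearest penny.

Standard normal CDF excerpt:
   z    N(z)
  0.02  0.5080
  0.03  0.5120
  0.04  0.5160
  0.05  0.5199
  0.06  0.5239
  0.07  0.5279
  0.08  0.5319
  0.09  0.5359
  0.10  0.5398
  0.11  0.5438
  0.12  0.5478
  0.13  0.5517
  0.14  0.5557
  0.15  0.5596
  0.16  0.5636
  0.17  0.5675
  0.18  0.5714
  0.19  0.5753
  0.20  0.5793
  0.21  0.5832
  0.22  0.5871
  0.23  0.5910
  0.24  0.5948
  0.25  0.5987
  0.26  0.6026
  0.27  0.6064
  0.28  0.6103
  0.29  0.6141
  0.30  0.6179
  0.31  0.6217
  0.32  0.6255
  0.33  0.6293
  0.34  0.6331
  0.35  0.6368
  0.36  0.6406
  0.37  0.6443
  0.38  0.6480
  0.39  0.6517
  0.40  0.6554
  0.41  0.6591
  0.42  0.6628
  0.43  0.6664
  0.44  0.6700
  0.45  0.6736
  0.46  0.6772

£48.49

σ√T = 0.53 × 0.7071 = 0.3748
ln(S/K) + (r + σ²/2)T = ln(260/240) + (0.015 + 0.53²/2)·0.5 = 0.0800 + 0.0777 = 0.1578
d₁ = 0.1578 / 0.3748 = 0.4210 which rounds to 0.42
d₂ = d₁ − σ√T = 0.4210 − 0.3748 = 0.0462 which rounds to 0.05
e^(−rT) = e^(−0.015·0.5) = 0.9925
N(d₁) = N(0.42) = 0.6628;  N(d₂) = N(0.05) = 0.5199
C = 260·0.6628 − 240·0.9925·0.5199 = 172.3280 − 123.8402 = 48.4878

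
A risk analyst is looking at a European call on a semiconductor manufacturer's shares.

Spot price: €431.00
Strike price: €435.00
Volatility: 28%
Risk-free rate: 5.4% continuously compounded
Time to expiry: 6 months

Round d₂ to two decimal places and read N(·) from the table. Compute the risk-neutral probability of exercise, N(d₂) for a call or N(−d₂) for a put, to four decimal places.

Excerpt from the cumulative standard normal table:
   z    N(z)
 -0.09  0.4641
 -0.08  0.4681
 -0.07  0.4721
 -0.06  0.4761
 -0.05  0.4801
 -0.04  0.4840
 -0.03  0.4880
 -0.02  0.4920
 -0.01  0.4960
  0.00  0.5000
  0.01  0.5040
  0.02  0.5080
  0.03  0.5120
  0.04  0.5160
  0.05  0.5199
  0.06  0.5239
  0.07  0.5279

0.4960

T = 0.5;  σ√T = 0.1980
ln(S/K) + (r + σ²/2)T = ln(431/435) + (0.054 + 0.28²/2)·0.5 = -0.0092 + 0.0466 = 0.0374
d₁ = 0.0374 / 0.1980 = 0.1887 which rounds to 0.19
d₂ = d₁ − σ√T = 0.1887 − 0.1980 = -0.0093 which rounds to -0.01
Risk-neutral Pr[S_T > K] = N(d₂) = N(-0.01) = 0.4960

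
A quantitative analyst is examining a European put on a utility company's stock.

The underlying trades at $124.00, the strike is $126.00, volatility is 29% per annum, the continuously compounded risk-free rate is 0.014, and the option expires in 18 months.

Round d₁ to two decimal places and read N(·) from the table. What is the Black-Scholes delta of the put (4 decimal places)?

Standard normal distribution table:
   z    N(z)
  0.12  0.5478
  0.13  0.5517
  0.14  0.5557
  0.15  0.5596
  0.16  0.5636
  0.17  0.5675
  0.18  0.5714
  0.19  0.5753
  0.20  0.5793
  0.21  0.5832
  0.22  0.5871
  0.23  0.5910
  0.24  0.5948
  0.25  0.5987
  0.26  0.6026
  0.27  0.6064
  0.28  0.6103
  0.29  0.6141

-0.4247

σ√T = 0.29 × 1.2247 = 0.3552
d₁ = [ln(124/126) + (0.014 + 0.29²/2)·1.5] / 0.3552 = [-0.0160 + 0.0841] / 0.3552 = 0.1917 which rounds to 0.19
N(d₁) = N(0.19) = 0.5753
Δ_put = N(d₁) − 1 = 0.5753 − 1 = -0.4247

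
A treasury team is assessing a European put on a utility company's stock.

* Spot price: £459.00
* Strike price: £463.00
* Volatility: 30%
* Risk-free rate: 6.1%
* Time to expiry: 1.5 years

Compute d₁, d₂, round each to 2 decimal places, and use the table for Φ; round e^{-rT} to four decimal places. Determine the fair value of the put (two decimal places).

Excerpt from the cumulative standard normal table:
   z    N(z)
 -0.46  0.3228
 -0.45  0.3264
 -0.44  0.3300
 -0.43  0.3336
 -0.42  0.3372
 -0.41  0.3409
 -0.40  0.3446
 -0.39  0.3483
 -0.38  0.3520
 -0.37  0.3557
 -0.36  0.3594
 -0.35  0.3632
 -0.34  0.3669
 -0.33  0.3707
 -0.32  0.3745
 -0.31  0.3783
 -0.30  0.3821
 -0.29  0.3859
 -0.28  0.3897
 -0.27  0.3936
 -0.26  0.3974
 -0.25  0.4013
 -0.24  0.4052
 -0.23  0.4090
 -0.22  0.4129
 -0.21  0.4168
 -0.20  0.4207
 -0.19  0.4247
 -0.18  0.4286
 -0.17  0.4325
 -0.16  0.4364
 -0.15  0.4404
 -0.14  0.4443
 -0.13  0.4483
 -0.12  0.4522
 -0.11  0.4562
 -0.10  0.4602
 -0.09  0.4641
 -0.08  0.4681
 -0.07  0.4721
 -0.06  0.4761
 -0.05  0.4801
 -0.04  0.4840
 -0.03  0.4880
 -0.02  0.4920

σ√T = 0.3·√1.5 = 0.3674
d₁ = [ln(459/463) + (0.061 + ½·0.3²)·1.5] / (σ√T) = (-0.0087 + 0.1590) / 0.3674 = 0.4091 ⇒ 0.41
d₂ = 0.4091 − 0.3674 = 0.0417 ⇒ 0.04
exp(−rT) = exp(−0.061·1.5) = 0.9126
N(−d₂) = N(-0.04) = 0.4840;  N(−d₁) = N(-0.41) = 0.3409
P = 463·0.9126·0.4840 − 459·0.3409 = 204.5064 − 156.4731 = 48.0333

£48.03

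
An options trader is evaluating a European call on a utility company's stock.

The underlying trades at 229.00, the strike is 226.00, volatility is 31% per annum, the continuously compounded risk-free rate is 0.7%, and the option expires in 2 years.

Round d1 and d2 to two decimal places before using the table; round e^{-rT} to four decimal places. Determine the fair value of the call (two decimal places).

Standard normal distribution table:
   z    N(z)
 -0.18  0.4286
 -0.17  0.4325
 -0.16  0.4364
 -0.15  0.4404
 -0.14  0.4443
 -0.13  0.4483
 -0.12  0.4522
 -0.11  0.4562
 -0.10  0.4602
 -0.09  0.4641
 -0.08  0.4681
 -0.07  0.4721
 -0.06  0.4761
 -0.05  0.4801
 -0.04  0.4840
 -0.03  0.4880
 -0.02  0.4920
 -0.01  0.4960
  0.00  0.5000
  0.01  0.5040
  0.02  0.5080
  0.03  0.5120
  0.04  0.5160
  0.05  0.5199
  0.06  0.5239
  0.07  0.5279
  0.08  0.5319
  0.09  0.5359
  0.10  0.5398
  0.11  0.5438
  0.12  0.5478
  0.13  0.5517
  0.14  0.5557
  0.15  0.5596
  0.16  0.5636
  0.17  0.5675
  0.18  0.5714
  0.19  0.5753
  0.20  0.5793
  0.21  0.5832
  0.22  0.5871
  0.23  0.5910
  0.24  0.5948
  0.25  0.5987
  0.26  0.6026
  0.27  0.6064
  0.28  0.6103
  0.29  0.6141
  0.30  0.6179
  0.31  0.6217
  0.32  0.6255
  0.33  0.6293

42.50

σ√T = 0.31·√2 = 0.4384
d₁ = [ln(229/226) + (0.007 + 0.31²/2)·2] / 0.4384 = [0.0132 + 0.1101] / 0.4384 = 0.2812 ≈ 0.28
d₂ = d₁ − σ√T = 0.2812 − 0.4384 = -0.1572 ≈ -0.16
e^(−rT) = e^(−0.007·2) = 0.9861
N(d₁) = N(0.28) = 0.6103;  N(d₂) = N(-0.16) = 0.4364
C = 229·0.6103 − 226·0.9861·0.4364 = 139.7587 − 97.2555 = 42.5032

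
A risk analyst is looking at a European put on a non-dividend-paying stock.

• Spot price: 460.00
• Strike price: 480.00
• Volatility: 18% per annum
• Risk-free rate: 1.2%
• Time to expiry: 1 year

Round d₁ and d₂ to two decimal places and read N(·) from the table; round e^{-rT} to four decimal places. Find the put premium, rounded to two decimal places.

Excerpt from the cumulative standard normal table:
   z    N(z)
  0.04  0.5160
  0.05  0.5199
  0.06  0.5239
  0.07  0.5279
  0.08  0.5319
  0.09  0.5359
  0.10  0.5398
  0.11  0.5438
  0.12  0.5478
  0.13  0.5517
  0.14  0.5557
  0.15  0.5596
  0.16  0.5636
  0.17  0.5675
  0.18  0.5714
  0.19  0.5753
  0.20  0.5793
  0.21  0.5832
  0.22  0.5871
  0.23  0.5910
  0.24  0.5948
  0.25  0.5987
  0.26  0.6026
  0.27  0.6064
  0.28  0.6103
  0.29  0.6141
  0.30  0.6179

T = 1;  σ√T = 0.1800
d₁ = [ln(460/480) + (0.012 + 0.18²/2)·1] / 0.1800 = [-0.0426 + 0.0282] / 0.1800 = -0.0798 ≈ -0.08
d₂ = d₁ − σ√T = -0.0798 − 0.1800 = -0.2598 ≈ -0.26
exp(−rT) = exp(−0.012·1) = 0.9881
N(−d₂) = N(0.26) = 0.6026;  N(−d₁) = N(0.08) = 0.5319
P = 480·0.9881·0.6026 − 460·0.5319 = 285.8059 − 244.6740 = 41.1319

41.13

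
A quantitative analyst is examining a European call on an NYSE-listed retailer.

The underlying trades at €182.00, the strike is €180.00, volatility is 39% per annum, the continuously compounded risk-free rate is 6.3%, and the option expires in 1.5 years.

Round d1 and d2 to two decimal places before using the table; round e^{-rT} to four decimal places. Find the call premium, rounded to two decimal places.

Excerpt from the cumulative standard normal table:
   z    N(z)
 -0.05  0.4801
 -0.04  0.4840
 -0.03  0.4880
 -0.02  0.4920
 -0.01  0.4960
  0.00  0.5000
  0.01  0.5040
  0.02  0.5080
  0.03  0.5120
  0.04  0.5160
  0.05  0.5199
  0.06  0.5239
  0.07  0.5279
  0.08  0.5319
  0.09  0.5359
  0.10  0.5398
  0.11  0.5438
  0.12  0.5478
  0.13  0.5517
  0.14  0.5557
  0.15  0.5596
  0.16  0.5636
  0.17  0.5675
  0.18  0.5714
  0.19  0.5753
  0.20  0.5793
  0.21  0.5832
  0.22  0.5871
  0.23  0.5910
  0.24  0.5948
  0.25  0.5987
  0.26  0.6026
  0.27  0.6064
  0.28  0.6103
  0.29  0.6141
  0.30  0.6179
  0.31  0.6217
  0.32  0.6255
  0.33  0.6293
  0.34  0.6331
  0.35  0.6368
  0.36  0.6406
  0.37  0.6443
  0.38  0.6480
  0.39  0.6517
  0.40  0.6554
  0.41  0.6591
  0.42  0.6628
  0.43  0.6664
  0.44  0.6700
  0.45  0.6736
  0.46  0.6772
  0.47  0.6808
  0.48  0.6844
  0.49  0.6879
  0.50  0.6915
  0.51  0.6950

€42.68

σ√T = 0.39 × 1.2247 = 0.4777
d₁ = [ln(182/180) + (0.063 + 0.39²/2)·1.5] / 0.4777 = [0.0110 + 0.2086] / 0.4777 = 0.4598 → 0.46
d₂ = d₁ − σ√T = 0.4598 − 0.4777 = -0.0178 → -0.02
e^(−rT) = e^(−0.063·1.5) = 0.9098
N(d₁) = N(0.46) = 0.6772;  N(d₂) = N(-0.02) = 0.4920
C = 182·0.6772 − 180·0.9098·0.4920 = 123.2504 − 80.5719 = 42.6785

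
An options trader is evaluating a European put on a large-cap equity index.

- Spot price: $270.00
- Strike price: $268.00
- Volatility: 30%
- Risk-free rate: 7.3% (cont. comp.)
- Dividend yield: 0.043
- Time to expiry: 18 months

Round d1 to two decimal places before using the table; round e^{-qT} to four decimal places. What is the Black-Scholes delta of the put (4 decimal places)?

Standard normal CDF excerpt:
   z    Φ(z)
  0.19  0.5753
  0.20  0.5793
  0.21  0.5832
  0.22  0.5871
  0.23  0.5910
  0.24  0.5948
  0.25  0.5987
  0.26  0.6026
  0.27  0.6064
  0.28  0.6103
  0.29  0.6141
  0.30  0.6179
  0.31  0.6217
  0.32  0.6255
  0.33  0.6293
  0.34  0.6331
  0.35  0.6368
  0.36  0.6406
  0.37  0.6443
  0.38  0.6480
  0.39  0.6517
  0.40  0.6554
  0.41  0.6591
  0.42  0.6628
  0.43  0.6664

σ√T = 0.3 × 1.2247 = 0.3674
d₁ = [ln(270/268) + (0.073 − 0.043 + 0.3²/2)·1.5] / 0.3674 = [0.0074 + 0.1125] / 0.3674 = 0.3264 ≈ 0.33
N(d₁) = N(0.33) = 0.6293
Δ_put = exp(−qT)·(N(d₁) − 1) = 0.9375·(0.6293 − 1) = -0.3475

-0.3475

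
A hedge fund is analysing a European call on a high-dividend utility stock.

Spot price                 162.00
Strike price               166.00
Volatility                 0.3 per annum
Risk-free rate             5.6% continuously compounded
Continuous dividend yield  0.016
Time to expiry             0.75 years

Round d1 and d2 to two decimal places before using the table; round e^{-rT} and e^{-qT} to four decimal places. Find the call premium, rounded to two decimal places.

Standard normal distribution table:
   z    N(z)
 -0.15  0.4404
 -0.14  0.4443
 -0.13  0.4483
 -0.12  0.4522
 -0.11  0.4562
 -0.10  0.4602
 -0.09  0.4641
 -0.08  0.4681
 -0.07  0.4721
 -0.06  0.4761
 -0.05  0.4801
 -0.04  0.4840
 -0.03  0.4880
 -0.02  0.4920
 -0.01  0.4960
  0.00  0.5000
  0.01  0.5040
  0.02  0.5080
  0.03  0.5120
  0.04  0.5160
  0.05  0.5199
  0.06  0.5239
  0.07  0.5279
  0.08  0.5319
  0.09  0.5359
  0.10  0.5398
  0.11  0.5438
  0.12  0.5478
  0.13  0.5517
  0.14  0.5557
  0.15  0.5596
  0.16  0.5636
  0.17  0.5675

T = 0.75;  σ√T = 0.2598
d₁ = [ln(162/166) + (0.056 − 0.016 + 0.3²/2)·0.75] / 0.2598 = [-0.0244 + 0.0638] / 0.2598 = 0.1515 ⇒ 0.15
d₂ = d₁ − σ√T = 0.1515 − 0.2598 = -0.1083 ⇒ -0.11
e^(−qT) = e^(−0.016·0.75) = 0.9881;  e^(−rT) = e^(−0.056·0.75) = 0.9589
C = 162·0.9881·N(0.15) − 166·0.9589·N(-0.11) = 162·0.9881·0.5596 − 166·0.9589·0.4562 = 89.5764 − 72.6167 = 16.9597

16.96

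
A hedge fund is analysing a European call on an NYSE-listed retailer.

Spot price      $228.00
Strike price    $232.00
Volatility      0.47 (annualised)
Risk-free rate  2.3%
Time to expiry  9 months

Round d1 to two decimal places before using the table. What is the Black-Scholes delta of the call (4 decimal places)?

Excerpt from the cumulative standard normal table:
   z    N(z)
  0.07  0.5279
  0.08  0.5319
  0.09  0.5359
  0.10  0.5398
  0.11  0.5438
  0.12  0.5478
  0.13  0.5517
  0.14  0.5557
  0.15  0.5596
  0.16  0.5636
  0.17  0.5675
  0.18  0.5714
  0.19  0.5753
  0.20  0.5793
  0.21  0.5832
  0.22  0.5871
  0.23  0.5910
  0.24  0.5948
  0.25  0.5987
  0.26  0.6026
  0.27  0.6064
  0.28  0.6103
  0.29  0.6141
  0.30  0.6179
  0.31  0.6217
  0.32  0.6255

σ√T = 0.47 × 0.8660 = 0.4070
ln(S/K) + (r + σ²/2)T = ln(228/232) + (0.023 + 0.47²/2)·0.75 = -0.0174 + 0.1001 = 0.0827
d₁ = 0.0827 / 0.4070 = 0.2032 → 0.20
N(d₁) = N(0.20) = 0.5793
Δ_call = N(d₁) = 0.5793

0.5793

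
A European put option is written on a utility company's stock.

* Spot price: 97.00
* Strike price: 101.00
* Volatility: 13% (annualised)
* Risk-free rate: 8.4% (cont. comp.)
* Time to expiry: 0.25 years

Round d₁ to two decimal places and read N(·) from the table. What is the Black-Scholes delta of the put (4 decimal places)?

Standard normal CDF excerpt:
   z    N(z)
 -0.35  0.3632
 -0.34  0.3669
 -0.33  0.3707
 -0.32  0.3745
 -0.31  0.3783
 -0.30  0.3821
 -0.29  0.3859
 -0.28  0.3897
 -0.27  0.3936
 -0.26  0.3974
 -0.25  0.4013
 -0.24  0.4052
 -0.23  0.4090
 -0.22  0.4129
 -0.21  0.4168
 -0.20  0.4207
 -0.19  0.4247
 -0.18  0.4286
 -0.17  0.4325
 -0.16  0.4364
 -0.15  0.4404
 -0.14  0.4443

-0.6064

T = 0.25;  σ√T = 0.0650
ln(S/K) + (r + σ²/2)T = ln(97/101) + (0.084 + 0.13²/2)·0.25 = -0.0404 + 0.0231 = -0.0173
d₁ = -0.0173 / 0.0650 = -0.2661 → -0.27
N(d₁) = N(-0.27) = 0.3936
Δ_put = N(d₁) − 1 = 0.3936 − 1 = -0.6064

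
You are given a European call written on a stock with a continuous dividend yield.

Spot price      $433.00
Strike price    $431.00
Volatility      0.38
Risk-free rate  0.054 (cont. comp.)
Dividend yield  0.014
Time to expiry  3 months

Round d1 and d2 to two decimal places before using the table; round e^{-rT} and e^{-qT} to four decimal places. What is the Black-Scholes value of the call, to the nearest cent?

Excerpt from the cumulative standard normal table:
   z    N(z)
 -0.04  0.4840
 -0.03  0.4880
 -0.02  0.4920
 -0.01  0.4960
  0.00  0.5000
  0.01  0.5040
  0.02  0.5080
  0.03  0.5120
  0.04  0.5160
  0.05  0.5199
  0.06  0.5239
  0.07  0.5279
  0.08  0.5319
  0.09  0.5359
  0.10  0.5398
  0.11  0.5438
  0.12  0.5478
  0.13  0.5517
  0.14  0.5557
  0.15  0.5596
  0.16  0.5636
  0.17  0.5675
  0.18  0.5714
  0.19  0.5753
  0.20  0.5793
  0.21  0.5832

$35.66

T = 0.25;  σ√T = 0.1900
d₁ = [ln(433/431) + (0.054 − 0.014 + 0.38²/2)·0.25] / 0.1900 = [0.0046 + 0.0280] / 0.1900 = 0.1720 → 0.17
d₂ = d₁ − σ√T = 0.1720 − 0.1900 = -0.0180 → -0.02
e^(−qT) = e^(−0.014·0.25) = 0.9965;  e^(−rT) = e^(−0.054·0.25) = 0.9866
C = 433·0.9965·N(0.17) − 431·0.9866·N(-0.02) = 433·0.9965·0.5675 − 431·0.9866·0.4920 = 244.8675 − 209.2105 = 35.6570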